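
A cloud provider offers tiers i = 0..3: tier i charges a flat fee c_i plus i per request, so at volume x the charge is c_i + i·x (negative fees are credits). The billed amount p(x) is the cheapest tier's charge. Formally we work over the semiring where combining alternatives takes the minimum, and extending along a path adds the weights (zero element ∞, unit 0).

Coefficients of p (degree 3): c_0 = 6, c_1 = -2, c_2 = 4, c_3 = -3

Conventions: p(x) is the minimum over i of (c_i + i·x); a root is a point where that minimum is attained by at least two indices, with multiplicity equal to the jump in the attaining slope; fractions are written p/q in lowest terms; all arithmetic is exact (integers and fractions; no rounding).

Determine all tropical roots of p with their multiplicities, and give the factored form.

hull edge (i=0, c=6) to (i=1, c=-2): slope -8, span 1
hull edge (i=1, c=-2) to (i=3, c=-3): slope -1/2, span 2
Factored form: p(x) = -3 ⊗ (x ⊕ 1/2) ⊗ (x ⊕ 1/2) ⊗ (x ⊕ 8)
Answer: roots = 1/2 (mult 2), 8 (mult 1)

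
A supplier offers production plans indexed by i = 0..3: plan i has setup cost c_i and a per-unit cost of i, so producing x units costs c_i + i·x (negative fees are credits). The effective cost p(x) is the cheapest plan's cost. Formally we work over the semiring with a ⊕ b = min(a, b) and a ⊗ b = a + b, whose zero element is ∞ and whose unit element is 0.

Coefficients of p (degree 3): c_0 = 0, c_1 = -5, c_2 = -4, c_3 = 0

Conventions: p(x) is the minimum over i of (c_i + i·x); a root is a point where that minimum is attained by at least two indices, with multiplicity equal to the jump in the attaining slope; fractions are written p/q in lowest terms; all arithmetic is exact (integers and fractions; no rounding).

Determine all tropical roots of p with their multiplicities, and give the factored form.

hull edge (i=0, c=0) to (i=1, c=-5): slope -5, span 1
hull edge (i=1, c=-5) to (i=2, c=-4): slope 1, span 1
hull edge (i=2, c=-4) to (i=3, c=0): slope 4, span 1
Factored form: p(x) = 0 ⊗ (x ⊕ (-4)) ⊗ (x ⊕ (-1)) ⊗ (x ⊕ 5)
Answer: roots = -4 (mult 1), -1 (mult 1), 5 (mult 1)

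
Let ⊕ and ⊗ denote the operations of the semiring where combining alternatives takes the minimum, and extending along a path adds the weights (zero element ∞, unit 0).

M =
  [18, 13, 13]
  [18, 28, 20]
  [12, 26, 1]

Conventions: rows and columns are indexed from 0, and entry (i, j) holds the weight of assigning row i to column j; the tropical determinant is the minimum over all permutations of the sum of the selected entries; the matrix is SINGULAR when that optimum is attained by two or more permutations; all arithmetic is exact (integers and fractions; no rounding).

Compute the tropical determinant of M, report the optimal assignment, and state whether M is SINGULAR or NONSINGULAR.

σ = (0, 1, 2): 18 + 28 + 1 = 47
σ = (0, 2, 1): 18 + 20 + 26 = 64
σ = (1, 0, 2): 13 + 18 + 1 = 32
σ = (1, 2, 0): 13 + 20 + 12 = 45
σ = (2, 0, 1): 13 + 18 + 26 = 57
σ = (2, 1, 0): 13 + 28 + 12 = 53
Optimal value attained by: σ = (1, 0, 2).
Answer: det⊕(M) = 32; verdict: NONSINGULAR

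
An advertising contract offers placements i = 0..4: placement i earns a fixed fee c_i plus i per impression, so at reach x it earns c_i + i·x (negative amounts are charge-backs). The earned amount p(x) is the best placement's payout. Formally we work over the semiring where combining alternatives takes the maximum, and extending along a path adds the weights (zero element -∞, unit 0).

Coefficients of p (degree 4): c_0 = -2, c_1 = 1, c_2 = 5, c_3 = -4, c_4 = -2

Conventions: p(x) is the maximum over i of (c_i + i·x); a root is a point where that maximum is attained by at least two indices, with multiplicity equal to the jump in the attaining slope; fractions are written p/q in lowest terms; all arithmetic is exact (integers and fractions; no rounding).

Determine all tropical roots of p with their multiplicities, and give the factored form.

hull edge (i=0, c=-2) to (i=2, c=5): slope 7/2, span 2
hull edge (i=2, c=5) to (i=4, c=-2): slope -7/2, span 2
Factored form: p(x) = -2 ⊗ (x ⊕ (-7/2)) ⊗ (x ⊕ (-7/2)) ⊗ (x ⊕ 7/2) ⊗ (x ⊕ 7/2)
Answer: roots = -7/2 (mult 2), 7/2 (mult 2)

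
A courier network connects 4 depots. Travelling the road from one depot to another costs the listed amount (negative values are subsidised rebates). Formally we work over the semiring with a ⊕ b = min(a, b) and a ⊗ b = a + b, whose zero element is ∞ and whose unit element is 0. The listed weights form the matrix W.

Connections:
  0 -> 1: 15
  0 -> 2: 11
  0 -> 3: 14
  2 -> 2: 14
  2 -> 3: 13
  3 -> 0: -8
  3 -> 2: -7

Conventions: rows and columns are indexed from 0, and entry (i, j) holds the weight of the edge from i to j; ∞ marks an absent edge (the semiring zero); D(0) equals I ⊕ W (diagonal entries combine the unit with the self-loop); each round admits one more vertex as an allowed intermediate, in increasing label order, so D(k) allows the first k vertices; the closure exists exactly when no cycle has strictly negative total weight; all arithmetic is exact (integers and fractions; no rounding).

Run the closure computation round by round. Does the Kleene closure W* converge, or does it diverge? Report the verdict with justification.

D(0):
  [0, 15, 11, 14]
  [∞, 0, ∞, ∞]
  [∞, ∞, 0, 13]
  [-8, ∞, -7, 0]
D(1):
  [0, 15, 11, 14]
  [∞, 0, ∞, ∞]
  [∞, ∞, 0, 13]
  [-8, 7, -7, 0]
D(2):
  [0, 15, 11, 14]
  [∞, 0, ∞, ∞]
  [∞, ∞, 0, 13]
  [-8, 7, -7, 0]
D(3):
  [0, 15, 11, 14]
  [∞, 0, ∞, ∞]
  [∞, ∞, 0, 13]
  [-8, 7, -7, 0]
D(4):
  [0, 15, 7, 14]
  [∞, 0, ∞, ∞]
  [5, 20, 0, 13]
  [-8, 7, -7, 0]
Key observation: every diagonal entry stays at the unit through all rounds, so no improving cycle exists.
Answer: CONVERGES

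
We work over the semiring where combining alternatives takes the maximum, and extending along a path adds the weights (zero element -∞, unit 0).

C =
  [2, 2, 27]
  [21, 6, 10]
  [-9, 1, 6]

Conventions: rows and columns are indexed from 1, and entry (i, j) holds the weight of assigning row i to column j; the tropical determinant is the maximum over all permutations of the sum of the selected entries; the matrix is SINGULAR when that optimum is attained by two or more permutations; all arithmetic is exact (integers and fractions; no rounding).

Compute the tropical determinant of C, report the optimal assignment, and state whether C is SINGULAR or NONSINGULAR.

σ = (1, 2, 3): 2 + 6 + 6 = 14
σ = (1, 3, 2): 2 + 10 + 1 = 13
σ = (2, 1, 3): 2 + 21 + 6 = 29
σ = (2, 3, 1): 2 + 10 + (-9) = 3
σ = (3, 1, 2): 27 + 21 + 1 = 49
σ = (3, 2, 1): 27 + 6 + (-9) = 24
Optimal value attained by: σ = (3, 1, 2).
Answer: det⊕(C) = 49; verdict: NONSINGULAR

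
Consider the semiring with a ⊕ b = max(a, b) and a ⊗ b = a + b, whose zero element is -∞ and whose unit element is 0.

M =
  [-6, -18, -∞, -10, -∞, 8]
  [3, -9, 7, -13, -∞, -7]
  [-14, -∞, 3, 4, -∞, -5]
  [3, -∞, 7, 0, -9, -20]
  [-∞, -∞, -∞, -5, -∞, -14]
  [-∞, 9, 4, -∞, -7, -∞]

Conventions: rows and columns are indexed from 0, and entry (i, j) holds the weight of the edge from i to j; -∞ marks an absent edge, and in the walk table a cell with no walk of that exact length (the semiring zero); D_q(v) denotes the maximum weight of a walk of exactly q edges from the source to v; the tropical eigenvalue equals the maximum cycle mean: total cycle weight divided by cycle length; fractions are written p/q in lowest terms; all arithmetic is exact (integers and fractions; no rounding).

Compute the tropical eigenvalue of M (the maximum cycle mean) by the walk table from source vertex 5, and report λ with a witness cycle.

q=0: [-∞, -∞, -∞, -∞, -∞, 0]
q=1: [-∞, 9, 4, -∞, -7, -∞]
q=2: [12, 0, 16, 8, -∞, 2]
q=3: [11, 11, 19, 20, -1, 20]
q=4: [23, 29, 27, 23, 13, 19]
q=5: [32, 28, 36, 31, 14, 31]
q=6: [34, 40, 39, 40, 24, 40]
Optimal cycle mean attained by: cycle 0->5->1->0, total 8 + 9 + 3, length 3.
Answer: λ = 20/3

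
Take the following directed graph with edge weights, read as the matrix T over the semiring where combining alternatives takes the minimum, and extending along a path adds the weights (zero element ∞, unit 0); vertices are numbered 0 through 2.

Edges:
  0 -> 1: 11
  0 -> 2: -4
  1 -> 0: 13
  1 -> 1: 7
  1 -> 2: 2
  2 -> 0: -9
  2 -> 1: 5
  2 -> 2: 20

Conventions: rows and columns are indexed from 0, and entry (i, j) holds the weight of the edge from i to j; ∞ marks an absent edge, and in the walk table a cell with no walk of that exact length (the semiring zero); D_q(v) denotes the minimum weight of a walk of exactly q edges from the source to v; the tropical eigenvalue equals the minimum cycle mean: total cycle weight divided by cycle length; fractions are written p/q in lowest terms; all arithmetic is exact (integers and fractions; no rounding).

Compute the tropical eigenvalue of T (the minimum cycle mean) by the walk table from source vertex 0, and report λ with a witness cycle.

q=0: [0, ∞, ∞]
q=1: [∞, 11, -4]
q=2: [-13, 1, 13]
q=3: [4, -2, -17]
Optimal cycle mean attained by: cycle 0->2->0, total (-4) + (-9), length 2.
Answer: λ = -13/2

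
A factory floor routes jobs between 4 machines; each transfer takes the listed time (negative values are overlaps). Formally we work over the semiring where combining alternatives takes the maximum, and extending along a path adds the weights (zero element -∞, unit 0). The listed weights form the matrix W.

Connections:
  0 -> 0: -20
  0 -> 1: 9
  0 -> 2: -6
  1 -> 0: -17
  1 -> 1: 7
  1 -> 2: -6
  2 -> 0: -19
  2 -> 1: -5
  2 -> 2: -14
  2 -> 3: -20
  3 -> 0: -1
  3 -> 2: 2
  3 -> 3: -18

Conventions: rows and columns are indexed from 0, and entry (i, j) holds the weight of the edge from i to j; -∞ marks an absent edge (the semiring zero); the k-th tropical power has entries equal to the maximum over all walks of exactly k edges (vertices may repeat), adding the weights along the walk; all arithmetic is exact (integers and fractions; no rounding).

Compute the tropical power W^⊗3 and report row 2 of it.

W^⊗2:
  [-8, 16, 3, -26]
  [-10, 14, 1, -26]
  [-21, 2, -11, -34]
  [-17, 8, -7, -18]
W^⊗3:
  [-1, 23, 10, -17]
  [-3, 21, 8, -19]
  [-15, 9, -4, -31]
  [-9, 15, 2, -27]
Answer: row 2 of W^⊗3 = [-15, 9, -4, -31]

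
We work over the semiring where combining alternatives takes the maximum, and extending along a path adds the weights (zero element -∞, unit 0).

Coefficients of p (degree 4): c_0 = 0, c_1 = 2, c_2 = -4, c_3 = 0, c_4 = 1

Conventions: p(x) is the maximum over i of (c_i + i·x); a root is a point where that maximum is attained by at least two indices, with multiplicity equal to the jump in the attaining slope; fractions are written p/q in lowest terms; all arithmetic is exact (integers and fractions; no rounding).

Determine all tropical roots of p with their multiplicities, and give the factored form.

hull edge (i=0, c=0) to (i=1, c=2): slope 2, span 1
hull edge (i=1, c=2) to (i=4, c=1): slope -1/3, span 3
Factored form: p(x) = 1 ⊗ (x ⊕ (-2)) ⊗ (x ⊕ 1/3) ⊗ (x ⊕ 1/3) ⊗ (x ⊕ 1/3)
Answer: roots = -2 (mult 1), 1/3 (mult 3)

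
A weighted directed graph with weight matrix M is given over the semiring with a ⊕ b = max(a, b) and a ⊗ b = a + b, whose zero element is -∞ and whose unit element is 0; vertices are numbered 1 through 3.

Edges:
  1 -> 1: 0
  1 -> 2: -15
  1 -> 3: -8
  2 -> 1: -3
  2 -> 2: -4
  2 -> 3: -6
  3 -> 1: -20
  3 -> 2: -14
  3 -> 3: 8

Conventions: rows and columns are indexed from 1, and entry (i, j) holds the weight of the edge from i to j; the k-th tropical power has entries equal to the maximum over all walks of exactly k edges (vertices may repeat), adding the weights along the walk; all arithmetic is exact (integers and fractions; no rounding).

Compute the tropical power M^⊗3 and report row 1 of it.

M^⊗2:
  [0, -15, 0]
  [-3, -8, 2]
  [-12, -6, 16]
M^⊗3:
  [0, -14, 8]
  [-3, -12, 10]
  [-4, 2, 24]
Answer: row 1 of M^⊗3 = [0, -14, 8]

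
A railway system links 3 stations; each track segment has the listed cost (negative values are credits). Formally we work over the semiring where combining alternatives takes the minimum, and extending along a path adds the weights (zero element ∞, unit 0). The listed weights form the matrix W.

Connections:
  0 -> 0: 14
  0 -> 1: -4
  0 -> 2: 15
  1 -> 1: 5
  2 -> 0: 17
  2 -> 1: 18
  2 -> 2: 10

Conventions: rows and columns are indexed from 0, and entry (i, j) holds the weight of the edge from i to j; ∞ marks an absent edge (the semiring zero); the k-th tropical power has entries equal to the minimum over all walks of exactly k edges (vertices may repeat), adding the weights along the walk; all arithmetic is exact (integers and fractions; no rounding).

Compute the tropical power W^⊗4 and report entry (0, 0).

W^⊗2:
  [28, 1, 25]
  [∞, 10, ∞]
  [27, 13, 20]
W^⊗3:
  [42, 6, 35]
  [∞, 15, ∞]
  [37, 18, 30]
W^⊗4:
  [52, 11, 45]
  [∞, 20, ∞]
  [47, 23, 40]
Key observation: the optimum is the walk 0->2->2->2->0, with weight 15 + 10 + 10 + 17 = 52.
Optimal value attained by: walk 0->2->2->2->0.
Answer: (W^⊗4)[0][0] = 52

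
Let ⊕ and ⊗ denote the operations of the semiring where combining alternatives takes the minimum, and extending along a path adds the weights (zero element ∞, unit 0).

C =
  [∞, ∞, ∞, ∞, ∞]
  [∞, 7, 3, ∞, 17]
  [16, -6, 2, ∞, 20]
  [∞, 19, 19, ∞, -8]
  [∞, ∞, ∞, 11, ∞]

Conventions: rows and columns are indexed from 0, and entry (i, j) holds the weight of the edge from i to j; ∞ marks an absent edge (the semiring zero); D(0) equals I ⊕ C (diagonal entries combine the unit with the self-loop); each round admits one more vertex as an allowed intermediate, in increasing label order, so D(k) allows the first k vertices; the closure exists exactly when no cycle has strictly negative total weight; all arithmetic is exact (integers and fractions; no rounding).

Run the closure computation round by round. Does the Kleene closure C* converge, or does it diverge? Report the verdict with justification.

D(0):
  [0, ∞, ∞, ∞, ∞]
  [∞, 0, 3, ∞, 17]
  [16, -6, 0, ∞, 20]
  [∞, 19, 19, 0, -8]
  [∞, ∞, ∞, 11, 0]
D(1):
  [0, ∞, ∞, ∞, ∞]
  [∞, 0, 3, ∞, 17]
  [16, -6, 0, ∞, 20]
  [∞, 19, 19, 0, -8]
  [∞, ∞, ∞, 11, 0]
Detection: at round 2, diagonal entry (2, 2) turns strictly negative.
Key observation: the cycle 2->1->2 has total weight (-6) + 3, which is strictly negative.
Answer: DIVERGES — negative cycle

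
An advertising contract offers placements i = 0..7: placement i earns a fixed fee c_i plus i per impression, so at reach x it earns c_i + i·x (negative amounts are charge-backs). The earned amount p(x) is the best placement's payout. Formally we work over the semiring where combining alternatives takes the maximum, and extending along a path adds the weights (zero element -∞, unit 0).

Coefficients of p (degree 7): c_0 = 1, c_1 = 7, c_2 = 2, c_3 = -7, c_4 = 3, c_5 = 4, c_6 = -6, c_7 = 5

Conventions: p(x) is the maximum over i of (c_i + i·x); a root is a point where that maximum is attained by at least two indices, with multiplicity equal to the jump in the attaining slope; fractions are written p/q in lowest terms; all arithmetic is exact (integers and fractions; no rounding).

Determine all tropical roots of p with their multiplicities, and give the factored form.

hull edge (i=0, c=1) to (i=1, c=7): slope 6, span 1
hull edge (i=1, c=7) to (i=7, c=5): slope -1/3, span 6
Factored form: p(x) = 5 ⊗ (x ⊕ (-6)) ⊗ (x ⊕ 1/3) ⊗ (x ⊕ 1/3) ⊗ (x ⊕ 1/3) ⊗ (x ⊕ 1/3) ⊗ (x ⊕ 1/3) ⊗ (x ⊕ 1/3)
Answer: roots = -6 (mult 1), 1/3 (mult 6)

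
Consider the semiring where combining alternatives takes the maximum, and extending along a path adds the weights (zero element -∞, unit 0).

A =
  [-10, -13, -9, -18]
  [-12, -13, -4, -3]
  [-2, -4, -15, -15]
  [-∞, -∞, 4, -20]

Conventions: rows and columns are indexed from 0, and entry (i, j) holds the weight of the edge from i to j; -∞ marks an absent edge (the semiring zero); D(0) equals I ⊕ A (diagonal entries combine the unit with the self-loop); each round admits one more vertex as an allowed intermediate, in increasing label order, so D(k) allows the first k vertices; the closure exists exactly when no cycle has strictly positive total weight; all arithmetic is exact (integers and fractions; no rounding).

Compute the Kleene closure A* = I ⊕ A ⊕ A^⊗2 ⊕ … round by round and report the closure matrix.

D(0):
  [0, -13, -9, -18]
  [-12, 0, -4, -3]
  [-2, -4, 0, -15]
  [-∞, -∞, 4, 0]
D(1):
  [0, -13, -9, -18]
  [-12, 0, -4, -3]
  [-2, -4, 0, -15]
  [-∞, -∞, 4, 0]
D(2):
  [0, -13, -9, -16]
  [-12, 0, -4, -3]
  [-2, -4, 0, -7]
  [-∞, -∞, 4, 0]
D(3):
  [0, -13, -9, -16]
  [-6, 0, -4, -3]
  [-2, -4, 0, -7]
  [2, 0, 4, 0]
D(4):
  [0, -13, -9, -16]
  [-1, 0, 1, -3]
  [-2, -4, 0, -7]
  [2, 0, 4, 0]
Answer: A* = [[0, -13, -9, -16], [-1, 0, 1, -3], [-2, -4, 0, -7], [2, 0, 4, 0]]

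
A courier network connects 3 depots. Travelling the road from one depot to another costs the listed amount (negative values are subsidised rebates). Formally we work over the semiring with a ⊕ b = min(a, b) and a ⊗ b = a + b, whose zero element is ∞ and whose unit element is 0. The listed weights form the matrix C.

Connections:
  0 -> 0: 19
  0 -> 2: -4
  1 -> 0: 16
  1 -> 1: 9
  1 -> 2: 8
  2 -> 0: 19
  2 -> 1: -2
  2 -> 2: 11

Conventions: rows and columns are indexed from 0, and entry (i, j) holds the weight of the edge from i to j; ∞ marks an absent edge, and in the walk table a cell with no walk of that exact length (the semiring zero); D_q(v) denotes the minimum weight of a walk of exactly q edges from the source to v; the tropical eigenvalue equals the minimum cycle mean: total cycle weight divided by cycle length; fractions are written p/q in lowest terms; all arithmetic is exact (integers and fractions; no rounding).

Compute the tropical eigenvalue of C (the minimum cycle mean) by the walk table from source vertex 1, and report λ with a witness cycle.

q=0: [∞, 0, ∞]
q=1: [16, 9, 8]
q=2: [25, 6, 12]
q=3: [22, 10, 14]
Optimal cycle mean attained by: cycle 1->2->1, total 8 + (-2), length 2.
Answer: λ = 3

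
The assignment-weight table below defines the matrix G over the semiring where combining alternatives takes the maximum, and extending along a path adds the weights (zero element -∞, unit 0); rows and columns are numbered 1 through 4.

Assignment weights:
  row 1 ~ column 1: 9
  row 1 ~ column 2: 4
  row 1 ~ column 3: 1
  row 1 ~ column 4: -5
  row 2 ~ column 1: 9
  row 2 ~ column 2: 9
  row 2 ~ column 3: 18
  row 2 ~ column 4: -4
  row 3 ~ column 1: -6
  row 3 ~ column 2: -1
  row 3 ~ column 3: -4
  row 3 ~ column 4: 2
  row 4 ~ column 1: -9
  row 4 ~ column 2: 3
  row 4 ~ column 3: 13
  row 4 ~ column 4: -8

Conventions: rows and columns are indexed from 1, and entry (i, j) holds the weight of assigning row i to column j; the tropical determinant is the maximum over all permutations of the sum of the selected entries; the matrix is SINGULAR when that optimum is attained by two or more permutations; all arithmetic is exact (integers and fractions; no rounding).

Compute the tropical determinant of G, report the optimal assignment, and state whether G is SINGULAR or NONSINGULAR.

σ = (1, 2, 3, 4): 9 + 9 + (-4) + (-8) = 6
σ = (1, 2, 4, 3): 9 + 9 + 2 + 13 = 33
σ = (1, 3, 2, 4): 9 + 18 + (-1) + (-8) = 18
σ = (1, 3, 4, 2): 9 + 18 + 2 + 3 = 32
σ = (1, 4, 2, 3): 9 + (-4) + (-1) + 13 = 17
σ = (1, 4, 3, 2): 9 + (-4) + (-4) + 3 = 4
σ = (2, 1, 3, 4): 4 + 9 + (-4) + (-8) = 1
σ = (2, 1, 4, 3): 4 + 9 + 2 + 13 = 28
σ = (2, 3, 1, 4): 4 + 18 + (-6) + (-8) = 8
σ = (2, 3, 4, 1): 4 + 18 + 2 + (-9) = 15
σ = (2, 4, 1, 3): 4 + (-4) + (-6) + 13 = 7
σ = (2, 4, 3, 1): 4 + (-4) + (-4) + (-9) = -13
σ = (3, 1, 2, 4): 1 + 9 + (-1) + (-8) = 1
σ = (3, 1, 4, 2): 1 + 9 + 2 + 3 = 15
σ = (3, 2, 1, 4): 1 + 9 + (-6) + (-8) = -4
σ = (3, 2, 4, 1): 1 + 9 + 2 + (-9) = 3
σ = (3, 4, 1, 2): 1 + (-4) + (-6) + 3 = -6
σ = (3, 4, 2, 1): 1 + (-4) + (-1) + (-9) = -13
σ = (4, 1, 2, 3): (-5) + 9 + (-1) + 13 = 16
σ = (4, 1, 3, 2): (-5) + 9 + (-4) + 3 = 3
σ = (4, 2, 1, 3): (-5) + 9 + (-6) + 13 = 11
σ = (4, 2, 3, 1): (-5) + 9 + (-4) + (-9) = -9
σ = (4, 3, 1, 2): (-5) + 18 + (-6) + 3 = 10
σ = (4, 3, 2, 1): (-5) + 18 + (-1) + (-9) = 3
Optimal value attained by: σ = (1, 2, 4, 3).
Answer: det⊕(G) = 33; verdict: NONSINGULAR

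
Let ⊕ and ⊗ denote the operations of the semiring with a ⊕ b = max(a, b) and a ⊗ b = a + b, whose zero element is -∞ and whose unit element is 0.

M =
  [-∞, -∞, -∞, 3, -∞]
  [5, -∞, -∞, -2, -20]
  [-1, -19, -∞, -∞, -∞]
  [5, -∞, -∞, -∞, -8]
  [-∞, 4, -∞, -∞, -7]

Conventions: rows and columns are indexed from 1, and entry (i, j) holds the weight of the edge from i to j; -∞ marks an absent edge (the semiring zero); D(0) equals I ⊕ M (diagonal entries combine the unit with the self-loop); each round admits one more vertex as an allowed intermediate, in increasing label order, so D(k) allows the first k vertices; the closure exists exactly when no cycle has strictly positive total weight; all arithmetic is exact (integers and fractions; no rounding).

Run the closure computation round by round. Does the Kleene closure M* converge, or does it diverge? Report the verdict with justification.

D(0):
  [0, -∞, -∞, 3, -∞]
  [5, 0, -∞, -2, -20]
  [-1, -19, 0, -∞, -∞]
  [5, -∞, -∞, 0, -8]
  [-∞, 4, -∞, -∞, 0]
Detection: at round 1, diagonal entry (4, 4) turns strictly positive.
Key observation: the cycle 4->1->4 has total weight 5 + 3, which is strictly positive.
Answer: DIVERGES — positive cycle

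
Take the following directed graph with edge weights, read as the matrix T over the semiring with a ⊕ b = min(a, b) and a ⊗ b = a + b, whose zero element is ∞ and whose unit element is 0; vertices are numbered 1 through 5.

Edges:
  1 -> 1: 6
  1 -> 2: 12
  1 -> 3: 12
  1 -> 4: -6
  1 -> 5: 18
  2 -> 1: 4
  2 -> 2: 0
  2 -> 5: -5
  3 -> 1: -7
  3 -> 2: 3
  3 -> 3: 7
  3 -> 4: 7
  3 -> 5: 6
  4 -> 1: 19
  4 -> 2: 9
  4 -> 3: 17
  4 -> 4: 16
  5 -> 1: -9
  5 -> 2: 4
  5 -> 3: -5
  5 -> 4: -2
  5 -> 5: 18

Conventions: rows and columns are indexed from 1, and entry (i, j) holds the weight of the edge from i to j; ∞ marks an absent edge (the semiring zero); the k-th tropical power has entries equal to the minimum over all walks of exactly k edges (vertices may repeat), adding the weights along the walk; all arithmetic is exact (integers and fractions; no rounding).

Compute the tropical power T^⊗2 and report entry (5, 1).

T^⊗2:
  [5, 3, 11, 0, 7]
  [-14, -1, -10, -7, -5]
  [-3, 3, 1, -13, -2]
  [10, 9, 24, 13, 4]
  [-12, -2, 2, -15, -1]
Key observation: the optimum is the walk 5->3->1, with weight (-5) + (-7) = -12.
Optimal value attained by: walk 5->3->1.
Answer: (T^⊗2)[5][1] = -12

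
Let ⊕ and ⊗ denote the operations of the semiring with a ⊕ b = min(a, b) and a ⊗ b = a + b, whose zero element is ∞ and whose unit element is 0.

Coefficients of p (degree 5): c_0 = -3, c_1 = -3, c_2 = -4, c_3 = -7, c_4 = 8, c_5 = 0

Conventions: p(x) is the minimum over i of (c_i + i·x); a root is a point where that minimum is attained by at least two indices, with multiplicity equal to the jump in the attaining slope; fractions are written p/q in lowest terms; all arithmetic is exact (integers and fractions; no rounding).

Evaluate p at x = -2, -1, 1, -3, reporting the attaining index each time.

p(-2) = min(-3+0·(-2)=-3, -3+1·(-2)=-5, -4+2·(-2)=-8, -7+3·(-2)=-13, 8+4·(-2)=0, 0+5·(-2)=-10) = -13 (attained by i=3)
p(-1) = min(-3+0·(-1)=-3, -3+1·(-1)=-4, -4+2·(-1)=-6, -7+3·(-1)=-10, 8+4·(-1)=4, 0+5·(-1)=-5) = -10 (attained by i=3)
p(1) = min(-3+0·1=-3, -3+1·1=-2, -4+2·1=-2, -7+3·1=-4, 8+4·1=12, 0+5·1=5) = -4 (attained by i=3)
p(-3) = min(-3+0·(-3)=-3, -3+1·(-3)=-6, -4+2·(-3)=-10, -7+3·(-3)=-16, 8+4·(-3)=-4, 0+5·(-3)=-15) = -16 (attained by i=3)
Answer: p(-2) = -13; p(-1) = -10; p(1) = -4; p(-3) = -16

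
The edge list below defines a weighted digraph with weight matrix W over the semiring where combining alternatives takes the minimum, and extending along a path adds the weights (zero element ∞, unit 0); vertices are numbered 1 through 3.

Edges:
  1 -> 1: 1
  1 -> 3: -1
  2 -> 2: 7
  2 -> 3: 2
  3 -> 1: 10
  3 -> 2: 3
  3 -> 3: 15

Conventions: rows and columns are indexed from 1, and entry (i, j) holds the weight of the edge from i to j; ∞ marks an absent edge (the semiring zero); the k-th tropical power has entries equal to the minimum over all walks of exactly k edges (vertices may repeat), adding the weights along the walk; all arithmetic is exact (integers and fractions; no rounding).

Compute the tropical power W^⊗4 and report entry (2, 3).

W^⊗2:
  [2, 2, 0]
  [12, 5, 9]
  [11, 10, 5]
W^⊗3:
  [3, 3, 1]
  [13, 12, 7]
  [12, 8, 10]
W^⊗4:
  [4, 4, 2]
  [14, 10, 12]
  [13, 13, 10]
Key observation: the optimum is the walk 2->3->1->1->3, with weight 2 + 10 + 1 + (-1) = 12.
Optimal value attained by: walk 2->3->1->1->3.
Answer: (W^⊗4)[2][3] = 12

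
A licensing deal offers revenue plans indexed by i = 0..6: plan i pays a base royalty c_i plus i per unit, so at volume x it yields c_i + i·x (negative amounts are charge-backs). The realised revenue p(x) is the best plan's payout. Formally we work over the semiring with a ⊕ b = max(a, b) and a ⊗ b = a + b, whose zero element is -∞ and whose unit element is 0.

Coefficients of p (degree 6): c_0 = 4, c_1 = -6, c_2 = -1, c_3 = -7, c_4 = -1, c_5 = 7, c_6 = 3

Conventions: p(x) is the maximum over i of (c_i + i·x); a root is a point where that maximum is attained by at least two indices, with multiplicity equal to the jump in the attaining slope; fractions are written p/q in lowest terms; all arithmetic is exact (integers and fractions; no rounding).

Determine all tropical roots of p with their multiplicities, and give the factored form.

hull edge (i=0, c=4) to (i=5, c=7): slope 3/5, span 5
hull edge (i=5, c=7) to (i=6, c=3): slope -4, span 1
Factored form: p(x) = 3 ⊗ (x ⊕ (-3/5)) ⊗ (x ⊕ (-3/5)) ⊗ (x ⊕ (-3/5)) ⊗ (x ⊕ (-3/5)) ⊗ (x ⊕ (-3/5)) ⊗ (x ⊕ 4)
Answer: roots = -3/5 (mult 5), 4 (mult 1)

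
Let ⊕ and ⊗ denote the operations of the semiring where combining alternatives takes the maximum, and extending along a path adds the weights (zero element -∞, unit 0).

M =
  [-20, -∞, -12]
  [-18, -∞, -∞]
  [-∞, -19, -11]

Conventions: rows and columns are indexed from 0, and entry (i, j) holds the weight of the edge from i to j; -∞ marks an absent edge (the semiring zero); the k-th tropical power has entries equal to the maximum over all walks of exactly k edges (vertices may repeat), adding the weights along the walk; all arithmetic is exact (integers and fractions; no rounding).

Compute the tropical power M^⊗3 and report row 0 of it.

M^⊗2:
  [-40, -31, -23]
  [-38, -∞, -30]
  [-37, -30, -22]
M^⊗3:
  [-49, -42, -34]
  [-58, -49, -41]
  [-48, -41, -33]
Answer: row 0 of M^⊗3 = [-49, -42, -34]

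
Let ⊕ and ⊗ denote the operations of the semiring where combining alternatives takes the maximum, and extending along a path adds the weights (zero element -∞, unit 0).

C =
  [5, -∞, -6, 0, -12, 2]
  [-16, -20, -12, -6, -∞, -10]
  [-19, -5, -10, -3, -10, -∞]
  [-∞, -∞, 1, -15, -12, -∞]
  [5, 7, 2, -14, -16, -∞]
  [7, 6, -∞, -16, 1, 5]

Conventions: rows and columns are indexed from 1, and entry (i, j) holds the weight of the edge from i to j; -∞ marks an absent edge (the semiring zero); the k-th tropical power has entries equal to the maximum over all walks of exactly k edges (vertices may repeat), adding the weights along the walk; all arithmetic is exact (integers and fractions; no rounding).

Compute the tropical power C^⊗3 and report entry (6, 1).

C^⊗2:
  [10, 8, 1, 5, 3, 7]
  [-3, -4, -5, -15, -9, -5]
  [-5, -3, -2, -11, -15, -15]
  [-7, -4, -9, -2, -9, -∞]
  [10, -3, -1, 5, -7, 7]
  [12, 11, 3, 7, 6, 10]
C^⊗3:
  [15, 13, 6, 10, 8, 12]
  [2, 1, -7, -3, -4, 0]
  [0, -7, -10, -5, -12, -3]
  [-2, -2, -1, -7, -14, -5]
  [15, 13, 6, 10, 8, 12]
  [17, 16, 8, 12, 11, 15]
Key observation: the optimum is the walk 6->1->1->1, with weight 7 + 5 + 5 = 17.
Optimal value attained by: walk 6->1->1->1.
Answer: (C^⊗3)[6][1] = 17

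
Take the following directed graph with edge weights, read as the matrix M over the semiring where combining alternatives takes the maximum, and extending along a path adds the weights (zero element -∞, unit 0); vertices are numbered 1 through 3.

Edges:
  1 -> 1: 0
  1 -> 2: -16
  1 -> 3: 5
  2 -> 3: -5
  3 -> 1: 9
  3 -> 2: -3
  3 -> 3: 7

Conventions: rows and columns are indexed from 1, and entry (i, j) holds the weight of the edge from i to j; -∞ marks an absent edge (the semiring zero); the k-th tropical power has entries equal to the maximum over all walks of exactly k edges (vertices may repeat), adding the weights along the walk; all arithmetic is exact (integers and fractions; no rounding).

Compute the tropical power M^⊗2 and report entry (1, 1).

M^⊗2:
  [14, 2, 12]
  [4, -8, 2]
  [16, 4, 14]
Key observation: the optimum is the walk 1->3->1, with weight 5 + 9 = 14.
Optimal value attained by: walk 1->3->1.
Answer: (M^⊗2)[1][1] = 14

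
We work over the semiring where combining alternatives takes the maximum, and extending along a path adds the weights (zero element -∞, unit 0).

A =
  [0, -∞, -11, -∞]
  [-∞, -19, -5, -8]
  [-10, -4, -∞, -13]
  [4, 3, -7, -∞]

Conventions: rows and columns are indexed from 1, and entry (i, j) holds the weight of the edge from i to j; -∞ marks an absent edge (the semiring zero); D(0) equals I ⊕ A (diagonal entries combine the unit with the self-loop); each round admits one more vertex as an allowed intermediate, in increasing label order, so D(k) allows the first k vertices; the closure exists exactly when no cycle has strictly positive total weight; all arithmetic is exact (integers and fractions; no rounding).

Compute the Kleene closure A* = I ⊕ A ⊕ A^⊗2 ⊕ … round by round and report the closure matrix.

D(0):
  [0, -∞, -11, -∞]
  [-∞, 0, -5, -8]
  [-10, -4, 0, -13]
  [4, 3, -7, 0]
D(1):
  [0, -∞, -11, -∞]
  [-∞, 0, -5, -8]
  [-10, -4, 0, -13]
  [4, 3, -7, 0]
D(2):
  [0, -∞, -11, -∞]
  [-∞, 0, -5, -8]
  [-10, -4, 0, -12]
  [4, 3, -2, 0]
D(3):
  [0, -15, -11, -23]
  [-15, 0, -5, -8]
  [-10, -4, 0, -12]
  [4, 3, -2, 0]
D(4):
  [0, -15, -11, -23]
  [-4, 0, -5, -8]
  [-8, -4, 0, -12]
  [4, 3, -2, 0]
Answer: A* = [[0, -15, -11, -23], [-4, 0, -5, -8], [-8, -4, 0, -12], [4, 3, -2, 0]]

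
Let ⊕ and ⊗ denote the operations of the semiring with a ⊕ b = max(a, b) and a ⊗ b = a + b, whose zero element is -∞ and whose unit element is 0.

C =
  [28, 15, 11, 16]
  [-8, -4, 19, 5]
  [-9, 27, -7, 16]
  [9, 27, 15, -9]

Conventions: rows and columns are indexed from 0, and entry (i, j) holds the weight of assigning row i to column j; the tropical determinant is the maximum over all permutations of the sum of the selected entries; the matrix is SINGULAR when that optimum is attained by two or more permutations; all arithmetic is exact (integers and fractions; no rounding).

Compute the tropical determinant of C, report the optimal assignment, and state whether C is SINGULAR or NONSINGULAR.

σ = (0, 1, 2, 3): 28 + (-4) + (-7) + (-9) = 8
σ = (0, 1, 3, 2): 28 + (-4) + 16 + 15 = 55
σ = (0, 2, 1, 3): 28 + 19 + 27 + (-9) = 65
σ = (0, 2, 3, 1): 28 + 19 + 16 + 27 = 90
σ = (0, 3, 1, 2): 28 + 5 + 27 + 15 = 75
σ = (0, 3, 2, 1): 28 + 5 + (-7) + 27 = 53
σ = (1, 0, 2, 3): 15 + (-8) + (-7) + (-9) = -9
σ = (1, 0, 3, 2): 15 + (-8) + 16 + 15 = 38
σ = (1, 2, 0, 3): 15 + 19 + (-9) + (-9) = 16
σ = (1, 2, 3, 0): 15 + 19 + 16 + 9 = 59
σ = (1, 3, 0, 2): 15 + 5 + (-9) + 15 = 26
σ = (1, 3, 2, 0): 15 + 5 + (-7) + 9 = 22
σ = (2, 0, 1, 3): 11 + (-8) + 27 + (-9) = 21
σ = (2, 0, 3, 1): 11 + (-8) + 16 + 27 = 46
σ = (2, 1, 0, 3): 11 + (-4) + (-9) + (-9) = -11
σ = (2, 1, 3, 0): 11 + (-4) + 16 + 9 = 32
σ = (2, 3, 0, 1): 11 + 5 + (-9) + 27 = 34
σ = (2, 3, 1, 0): 11 + 5 + 27 + 9 = 52
σ = (3, 0, 1, 2): 16 + (-8) + 27 + 15 = 50
σ = (3, 0, 2, 1): 16 + (-8) + (-7) + 27 = 28
σ = (3, 1, 0, 2): 16 + (-4) + (-9) + 15 = 18
σ = (3, 1, 2, 0): 16 + (-4) + (-7) + 9 = 14
σ = (3, 2, 0, 1): 16 + 19 + (-9) + 27 = 53
σ = (3, 2, 1, 0): 16 + 19 + 27 + 9 = 71
Optimal value attained by: σ = (0, 2, 3, 1).
Answer: det⊕(C) = 90; verdict: NONSINGULAR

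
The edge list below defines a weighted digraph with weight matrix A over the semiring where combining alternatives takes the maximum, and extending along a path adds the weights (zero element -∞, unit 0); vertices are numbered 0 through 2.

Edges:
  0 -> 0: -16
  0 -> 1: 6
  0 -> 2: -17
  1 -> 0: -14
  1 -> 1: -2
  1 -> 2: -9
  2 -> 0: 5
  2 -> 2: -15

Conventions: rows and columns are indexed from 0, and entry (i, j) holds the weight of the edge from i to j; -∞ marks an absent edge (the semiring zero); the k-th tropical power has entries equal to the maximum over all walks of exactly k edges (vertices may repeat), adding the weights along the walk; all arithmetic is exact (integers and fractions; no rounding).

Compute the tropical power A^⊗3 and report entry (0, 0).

A^⊗2:
  [-8, 4, -3]
  [-4, -4, -11]
  [-10, 11, -12]
A^⊗3:
  [2, 2, -5]
  [-6, 2, -13]
  [-3, 9, 2]
Key observation: the optimum is the walk 0->1->2->0, with weight 6 + (-9) + 5 = 2.
Optimal value attained by: walk 0->1->2->0.
Answer: (A^⊗3)[0][0] = 2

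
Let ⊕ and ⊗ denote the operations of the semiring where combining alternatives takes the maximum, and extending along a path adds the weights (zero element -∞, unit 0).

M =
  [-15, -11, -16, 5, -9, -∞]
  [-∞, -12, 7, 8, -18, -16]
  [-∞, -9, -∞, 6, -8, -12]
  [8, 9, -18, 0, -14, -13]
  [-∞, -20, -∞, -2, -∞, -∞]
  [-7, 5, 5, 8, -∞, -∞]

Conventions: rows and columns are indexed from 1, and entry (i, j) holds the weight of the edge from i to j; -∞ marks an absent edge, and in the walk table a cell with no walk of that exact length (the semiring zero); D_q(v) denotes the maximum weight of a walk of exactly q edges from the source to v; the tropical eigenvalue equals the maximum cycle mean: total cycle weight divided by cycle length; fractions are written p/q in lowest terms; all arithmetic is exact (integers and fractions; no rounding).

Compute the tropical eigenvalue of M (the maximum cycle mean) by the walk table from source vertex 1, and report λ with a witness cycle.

q=0: [0, -∞, -∞, -∞, -∞, -∞]
q=1: [-15, -11, -16, 5, -9, -∞]
q=2: [13, 14, -4, 5, -9, -8]
q=3: [13, 14, 21, 22, 4, -2]
q=4: [30, 31, 21, 27, 13, 9]
q=5: [35, 36, 38, 39, 21, 15]
q=6: [47, 48, 43, 44, 30, 26]
Optimal cycle mean attained by: cycle 2->4->2, total 8 + 9, length 2.
Answer: λ = 17/2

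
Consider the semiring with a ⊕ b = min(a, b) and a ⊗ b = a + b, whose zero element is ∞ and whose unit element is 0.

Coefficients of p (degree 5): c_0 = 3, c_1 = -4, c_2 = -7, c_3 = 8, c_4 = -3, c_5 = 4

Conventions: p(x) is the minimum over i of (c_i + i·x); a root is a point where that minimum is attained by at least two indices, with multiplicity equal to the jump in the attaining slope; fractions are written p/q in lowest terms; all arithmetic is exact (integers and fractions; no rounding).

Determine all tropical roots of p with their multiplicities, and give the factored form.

hull edge (i=0, c=3) to (i=1, c=-4): slope -7, span 1
hull edge (i=1, c=-4) to (i=2, c=-7): slope -3, span 1
hull edge (i=2, c=-7) to (i=4, c=-3): slope 2, span 2
hull edge (i=4, c=-3) to (i=5, c=4): slope 7, span 1
Factored form: p(x) = 4 ⊗ (x ⊕ (-7)) ⊗ (x ⊕ (-2)) ⊗ (x ⊕ (-2)) ⊗ (x ⊕ 3) ⊗ (x ⊕ 7)
Answer: roots = -7 (mult 1), -2 (mult 2), 3 (mult 1), 7 (mult 1)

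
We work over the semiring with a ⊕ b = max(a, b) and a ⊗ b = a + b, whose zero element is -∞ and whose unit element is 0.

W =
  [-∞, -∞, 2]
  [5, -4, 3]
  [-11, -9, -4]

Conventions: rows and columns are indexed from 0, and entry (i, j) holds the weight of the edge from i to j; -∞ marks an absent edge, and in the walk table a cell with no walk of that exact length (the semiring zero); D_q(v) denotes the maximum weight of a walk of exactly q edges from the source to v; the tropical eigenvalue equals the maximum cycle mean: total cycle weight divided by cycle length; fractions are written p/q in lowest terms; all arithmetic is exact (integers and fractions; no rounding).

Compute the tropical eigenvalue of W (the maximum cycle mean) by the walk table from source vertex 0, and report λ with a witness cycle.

q=0: [0, -∞, -∞]
q=1: [-∞, -∞, 2]
q=2: [-9, -7, -2]
q=3: [-2, -11, -4]
Optimal cycle mean attained by: cycle 0->2->1->0, total 2 + (-9) + 5, length 3.
Answer: λ = -2/3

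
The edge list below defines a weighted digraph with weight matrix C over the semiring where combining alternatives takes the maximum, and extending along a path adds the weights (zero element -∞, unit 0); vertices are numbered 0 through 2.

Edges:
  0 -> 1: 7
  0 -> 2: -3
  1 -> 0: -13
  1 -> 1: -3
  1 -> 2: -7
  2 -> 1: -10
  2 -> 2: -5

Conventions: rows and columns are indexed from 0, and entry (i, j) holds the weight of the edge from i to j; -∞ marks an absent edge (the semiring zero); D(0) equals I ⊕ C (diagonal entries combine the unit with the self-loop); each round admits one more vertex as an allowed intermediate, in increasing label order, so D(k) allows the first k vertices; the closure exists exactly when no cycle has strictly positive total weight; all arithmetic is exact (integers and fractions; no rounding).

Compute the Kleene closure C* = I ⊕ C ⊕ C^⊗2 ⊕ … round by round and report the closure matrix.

D(0):
  [0, 7, -3]
  [-13, 0, -7]
  [-∞, -10, 0]
D(1):
  [0, 7, -3]
  [-13, 0, -7]
  [-∞, -10, 0]
D(2):
  [0, 7, 0]
  [-13, 0, -7]
  [-23, -10, 0]
D(3):
  [0, 7, 0]
  [-13, 0, -7]
  [-23, -10, 0]
Answer: C* = [[0, 7, 0], [-13, 0, -7], [-23, -10, 0]]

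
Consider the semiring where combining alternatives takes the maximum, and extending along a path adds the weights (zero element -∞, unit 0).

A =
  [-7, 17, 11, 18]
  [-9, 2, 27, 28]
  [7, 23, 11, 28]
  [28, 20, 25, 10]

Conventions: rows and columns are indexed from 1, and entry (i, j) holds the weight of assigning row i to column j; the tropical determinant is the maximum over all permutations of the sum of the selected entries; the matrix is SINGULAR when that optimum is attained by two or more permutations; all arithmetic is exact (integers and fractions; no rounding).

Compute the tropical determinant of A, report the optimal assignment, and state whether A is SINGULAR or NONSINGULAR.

σ = (1, 2, 3, 4): (-7) + 2 + 11 + 10 = 16
σ = (1, 2, 4, 3): (-7) + 2 + 28 + 25 = 48
σ = (1, 3, 2, 4): (-7) + 27 + 23 + 10 = 53
σ = (1, 3, 4, 2): (-7) + 27 + 28 + 20 = 68
σ = (1, 4, 2, 3): (-7) + 28 + 23 + 25 = 69
σ = (1, 4, 3, 2): (-7) + 28 + 11 + 20 = 52
σ = (2, 1, 3, 4): 17 + (-9) + 11 + 10 = 29
σ = (2, 1, 4, 3): 17 + (-9) + 28 + 25 = 61
σ = (2, 3, 1, 4): 17 + 27 + 7 + 10 = 61
σ = (2, 3, 4, 1): 17 + 27 + 28 + 28 = 100
σ = (2, 4, 1, 3): 17 + 28 + 7 + 25 = 77
σ = (2, 4, 3, 1): 17 + 28 + 11 + 28 = 84
σ = (3, 1, 2, 4): 11 + (-9) + 23 + 10 = 35
σ = (3, 1, 4, 2): 11 + (-9) + 28 + 20 = 50
σ = (3, 2, 1, 4): 11 + 2 + 7 + 10 = 30
σ = (3, 2, 4, 1): 11 + 2 + 28 + 28 = 69
σ = (3, 4, 1, 2): 11 + 28 + 7 + 20 = 66
σ = (3, 4, 2, 1): 11 + 28 + 23 + 28 = 90
σ = (4, 1, 2, 3): 18 + (-9) + 23 + 25 = 57
σ = (4, 1, 3, 2): 18 + (-9) + 11 + 20 = 40
σ = (4, 2, 1, 3): 18 + 2 + 7 + 25 = 52
σ = (4, 2, 3, 1): 18 + 2 + 11 + 28 = 59
σ = (4, 3, 1, 2): 18 + 27 + 7 + 20 = 72
σ = (4, 3, 2, 1): 18 + 27 + 23 + 28 = 96
Optimal value attained by: σ = (2, 3, 4, 1).
Answer: det⊕(A) = 100; verdict: NONSINGULAR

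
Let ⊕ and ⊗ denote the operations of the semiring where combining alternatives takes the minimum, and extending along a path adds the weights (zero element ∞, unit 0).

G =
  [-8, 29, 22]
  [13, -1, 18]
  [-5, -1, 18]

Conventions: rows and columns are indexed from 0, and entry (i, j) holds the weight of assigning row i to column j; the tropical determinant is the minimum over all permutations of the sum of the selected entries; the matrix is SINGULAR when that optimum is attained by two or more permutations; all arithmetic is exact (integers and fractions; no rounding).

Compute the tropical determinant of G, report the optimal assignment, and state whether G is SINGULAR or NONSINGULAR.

σ = (0, 1, 2): (-8) + (-1) + 18 = 9
σ = (0, 2, 1): (-8) + 18 + (-1) = 9
σ = (1, 0, 2): 29 + 13 + 18 = 60
σ = (1, 2, 0): 29 + 18 + (-5) = 42
σ = (2, 0, 1): 22 + 13 + (-1) = 34
σ = (2, 1, 0): 22 + (-1) + (-5) = 16
Optimal value attained by: σ = (0, 1, 2).
Answer: det⊕(G) = 9; verdict: SINGULAR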